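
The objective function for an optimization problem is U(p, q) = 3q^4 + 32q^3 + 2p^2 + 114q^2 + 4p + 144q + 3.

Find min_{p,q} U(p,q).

-58

U(p,q) separates as A(p) + B(q) + 3, so its minimum is min A + min B + 3.
A'(p) = 4p + 4 vanishes at p ∈ {-1}; B'(q) = 12(q + 1)(q + 3)(q + 4) vanishes at q ∈ {-4, -3, -1}.
Local minima of A (where A''>0): A(-1)=-2. Local minima of B: B(-4)=-32, B(-1)=-59.
So the global minimum of U is A(-1) + B(-1) + 3 = -2 − 59 + 3 = -58, attained at (-1, -1).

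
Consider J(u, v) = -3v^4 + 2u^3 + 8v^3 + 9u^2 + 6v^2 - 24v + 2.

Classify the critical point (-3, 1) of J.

saddle point

The mixed partial ∂²J/∂u∂v is 0, so the Hessian at any point is diag(J_uu, J_vv) = diag(6(2u + 3), 12(-3v^2 + 4v + 1)).
At (-3, 1): H = diag(-18, 24).
The eigenvalues have opposite signs, so H is indefinite: a saddle point.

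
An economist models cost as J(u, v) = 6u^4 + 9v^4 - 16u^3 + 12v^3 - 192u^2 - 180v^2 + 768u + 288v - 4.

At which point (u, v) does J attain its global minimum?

J(u,v) separates as P(u) + Q(v) − 4, so its minimum is min P + min Q − 4.
P'(u) = 24(u - 4)(u - 2)(u + 4) vanishes at u ∈ {-4, 2, 4}; Q'(v) = 36(v - 2)(v - 1)(v + 4) vanishes at v ∈ {-4, 1, 2}.
Local minima of P (where P''>0): P(-4)=-3584, P(4)=512. Local minima of Q: Q(-4)=-2496, Q(2)=96.
So the global minimum of J is P(-4) + Q(-4) − 4 = -3584 − 2496 − 4 = -6084, attained at (-4, -4).

(-4, -4)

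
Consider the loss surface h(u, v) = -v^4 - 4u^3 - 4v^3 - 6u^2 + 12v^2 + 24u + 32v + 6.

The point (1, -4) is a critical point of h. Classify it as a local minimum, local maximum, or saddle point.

local maximum

The mixed partial ∂²h/∂u∂v is 0, so the Hessian at any point is diag(h_uu, h_vv) = diag(-12(2u + 1), 12(-v^2 - 2v + 2)).
At (1, -4): H = diag(-36, -72).
Both eigenvalues are negative, so H is negative definite: a local maximum.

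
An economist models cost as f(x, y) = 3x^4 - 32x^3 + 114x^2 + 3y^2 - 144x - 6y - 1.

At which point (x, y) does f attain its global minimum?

f(x,y) separates as P(x) + Q(y) − 1, so its minimum is min P + min Q − 1.
P'(x) = 12(x - 4)(x - 3)(x - 1) vanishes at x ∈ {1, 3, 4}; Q'(y) = 6y - 6 vanishes at y ∈ {1}.
Local minima of P (where P''>0): P(1)=-59, P(4)=-32. Local minima of Q: Q(1)=-3.
So the global minimum of f is P(1) + Q(1) − 1 = -59 − 3 − 1 = -63, attained at (1, 1).

(1, 1)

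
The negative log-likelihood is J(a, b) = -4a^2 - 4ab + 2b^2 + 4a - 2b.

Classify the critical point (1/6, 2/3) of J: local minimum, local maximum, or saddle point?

saddle point

The Hessian of J is constant: H = [[-8, -4], [-4, 4]].
det(H) = (-8)·4 − (-4)² = -48.
Since det(H) < 0, H is indefinite and the critical point is a saddle point.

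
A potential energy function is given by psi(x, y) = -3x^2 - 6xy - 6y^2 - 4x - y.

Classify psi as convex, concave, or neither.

psi is quadratic, so its Hessian is the constant matrix H = [[-6, -6], [-6, -12]].
det(H) = 36, tr(H) = -18.
det(H) > 0 and tr(H) < 0, so H is negative definite everywhere: concave.

concave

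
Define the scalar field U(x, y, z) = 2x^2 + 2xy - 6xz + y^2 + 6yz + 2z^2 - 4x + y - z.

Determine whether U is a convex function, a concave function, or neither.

neither

U is quadratic, so its Hessian is the constant matrix H = [[4, 2, -6], [2, 2, 6], [-6, 6, 4]].
Leading principal minors: 4, 4, -344.
Neither pattern holds ⇒ H is indefinite ⇒ neither convex nor concave.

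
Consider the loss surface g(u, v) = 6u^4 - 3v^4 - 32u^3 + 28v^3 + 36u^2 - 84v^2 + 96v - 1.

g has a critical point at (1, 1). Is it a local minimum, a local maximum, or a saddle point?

local maximum

The mixed partial ∂²g/∂u∂v is 0, so the Hessian at any point is diag(g_uu, g_vv) = diag(24(3u^2 - 8u + 3), 12(-3v^2 + 14v - 14)).
At (1, 1): H = diag(-48, -36).
Both eigenvalues are negative, so H is negative definite: a local maximum.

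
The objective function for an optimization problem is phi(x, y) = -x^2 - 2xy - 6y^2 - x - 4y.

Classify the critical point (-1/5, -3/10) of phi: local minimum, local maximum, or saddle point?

local maximum

The Hessian of phi is constant: H = [[-2, -2], [-2, -12]].
det(H) = (-2)·(-12) − (-2)² = 20.
det(H) > 0 and tr(H) = -14 < 0, so H is negative definite and the point is a local maximum.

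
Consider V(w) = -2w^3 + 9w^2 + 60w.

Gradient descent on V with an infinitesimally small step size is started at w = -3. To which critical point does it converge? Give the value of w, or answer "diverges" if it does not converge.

-2

V'(w) = -6(w - 5)(w + 2), so V'(-3) = -48.
Gradient descent moves in the -V' direction, i.e. w is increasing.
The nearest critical point in that direction is w = -2, where V'' = 42 > 0 (a local minimum). The iterate converges there.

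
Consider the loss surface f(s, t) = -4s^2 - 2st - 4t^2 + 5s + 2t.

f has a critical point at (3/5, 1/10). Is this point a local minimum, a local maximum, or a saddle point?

local maximum

The Hessian of f is constant: H = [[-8, -2], [-2, -8]].
det(H) = (-8)·(-8) − (-2)² = 60.
det(H) > 0 and tr(H) = -16 < 0, so H is negative definite and the point is a local maximum.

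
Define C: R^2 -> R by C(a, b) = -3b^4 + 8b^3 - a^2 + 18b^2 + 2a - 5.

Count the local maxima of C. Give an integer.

2

C separates as a function of a plus a function of b, so ∇C=0 decouples.
∂C/∂a = -2(a - 1) = 0 at a ∈ {1}; ∂C/∂b = -12b(b - 3)(b + 1) = 0 at b ∈ {-1, 0, 3}.
The Hessian is diagonal: diag(C_aa, C_bb). Second derivatives: C_aa(1)=-2; C_bb(-1)=-48, C_bb(0)=36, C_bb(3)=-144.
Local maxima occur where both diagonal entries negative: (1, -1), (1, 3). Count: 2.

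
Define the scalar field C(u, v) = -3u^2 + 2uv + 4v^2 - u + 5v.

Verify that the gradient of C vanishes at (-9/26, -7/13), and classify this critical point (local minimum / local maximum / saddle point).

∇C = (-6u + 2v - 1, 2u + 8v + 5); substituting (-9/26, -7/13) gives ∇C = (0, 0), so (-9/26, -7/13) is indeed a critical point.
The Hessian of C is constant: H = [[-6, 2], [2, 8]].
det(H) = (-6)·8 − 2² = -52.
Since det(H) < 0, H is indefinite and the critical point is a saddle point.

saddle point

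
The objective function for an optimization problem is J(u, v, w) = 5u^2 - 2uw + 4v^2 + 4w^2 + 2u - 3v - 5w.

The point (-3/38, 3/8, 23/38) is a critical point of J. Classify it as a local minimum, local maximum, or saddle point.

The Hessian is constant: H = [[10, 0, -2], [0, 8, 0], [-2, 0, 8]].
Leading principal minors: Δ₁ = 10, Δ₂ = 80, Δ₃ = 608.
All leading minors are positive, so H is positive definite: a local minimum.

local minimum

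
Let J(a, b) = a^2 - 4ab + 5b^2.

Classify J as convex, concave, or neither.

J is quadratic, so its Hessian is the constant matrix H = [[2, -4], [-4, 10]].
det(H) = 4, tr(H) = 12.
det(H) > 0 and tr(H) > 0, so H is positive definite everywhere: convex.

convex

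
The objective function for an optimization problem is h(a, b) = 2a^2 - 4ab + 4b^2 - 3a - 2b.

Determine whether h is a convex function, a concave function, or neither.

h is quadratic, so its Hessian is the constant matrix H = [[4, -4], [-4, 8]].
det(H) = 16, tr(H) = 12.
det(H) > 0 and tr(H) > 0, so H is positive definite everywhere: convex.

convex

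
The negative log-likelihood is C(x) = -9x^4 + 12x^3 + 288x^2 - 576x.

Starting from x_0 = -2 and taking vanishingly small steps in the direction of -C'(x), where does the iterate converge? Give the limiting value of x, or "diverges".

1

C'(x) = -36(x - 4)(x - 1)(x + 4), so C'(-2) = -1296.
Gradient descent moves in the -C' direction, i.e. x is increasing.
The nearest critical point in that direction is x = 1, where C'' = 540 > 0 (a local minimum). The iterate converges there.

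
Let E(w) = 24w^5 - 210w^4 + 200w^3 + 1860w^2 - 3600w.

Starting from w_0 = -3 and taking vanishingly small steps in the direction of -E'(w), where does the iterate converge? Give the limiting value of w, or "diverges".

diverges

E'(w) = 120(w - 5)(w - 3)(w - 1)(w + 2), so E'(-3) = 23040.
Gradient descent moves in the -E' direction, i.e. w is decreasing.
There is no critical point below w=-3, and E' keeps the same sign, so the iterate runs off to −∞.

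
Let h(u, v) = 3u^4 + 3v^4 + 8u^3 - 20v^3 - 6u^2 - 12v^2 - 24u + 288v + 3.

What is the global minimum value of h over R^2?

-432

h(u,v) separates as P(u) + Q(v) + 3, so its minimum is min P + min Q + 3.
P'(u) = 12(u - 1)(u + 1)(u + 2) vanishes at u ∈ {-2, -1, 1}; Q'(v) = 12(v - 4)(v - 3)(v + 2) vanishes at v ∈ {-2, 3, 4}.
Local minima of P (where P''>0): P(-2)=8, P(1)=-19. Local minima of Q: Q(-2)=-416, Q(4)=448.
So the global minimum of h is P(1) + Q(-2) + 3 = -19 − 416 + 3 = -432, attained at (1, -2).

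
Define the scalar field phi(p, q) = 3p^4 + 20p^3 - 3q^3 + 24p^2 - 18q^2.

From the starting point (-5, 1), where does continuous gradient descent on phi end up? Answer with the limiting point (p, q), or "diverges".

diverges

phi is separable, so gradient descent decouples: p follows -∂phi/∂p, q follows -∂phi/∂q.
∂phi/∂p = 12p(p + 1)(p + 4); at p=-5 this is -240, so p increases.
∂phi/∂q = -9q(q + 4); at q=1 this is -45, so q increases.
The q-coordinate has no critical point in that direction and runs off to infinity.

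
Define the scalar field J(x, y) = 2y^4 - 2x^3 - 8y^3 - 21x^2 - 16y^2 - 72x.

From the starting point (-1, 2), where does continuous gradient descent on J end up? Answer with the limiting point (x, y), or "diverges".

diverges

J is separable, so gradient descent decouples: x follows -∂J/∂x, y follows -∂J/∂y.
∂J/∂x = -6(x + 3)(x + 4); at x=-1 this is -36, so x increases.
∂J/∂y = 8y(y - 4)(y + 1); at y=2 this is -96, so y increases.
The x-coordinate has no critical point in that direction and runs off to infinity.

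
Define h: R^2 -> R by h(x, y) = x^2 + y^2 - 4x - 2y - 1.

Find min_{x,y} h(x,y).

-6

h(x,y) separates as P(x) + Q(y) − 1, so its minimum is min P + min Q − 1.
P'(x) = 2x - 4 vanishes at x ∈ {2}; Q'(y) = 2y - 2 vanishes at y ∈ {1}.
Local minima of P (where P''>0): P(2)=-4. Local minima of Q: Q(1)=-1.
So the global minimum of h is P(2) + Q(1) − 1 = -4 − 1 − 1 = -6, attained at (2, 1).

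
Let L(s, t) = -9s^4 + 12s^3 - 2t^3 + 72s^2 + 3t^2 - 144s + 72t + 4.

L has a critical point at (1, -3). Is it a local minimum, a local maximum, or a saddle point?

local minimum

The mixed partial ∂²L/∂s∂t is 0, so the Hessian at any point is diag(L_ss, L_tt) = diag(36(-3s^2 + 2s + 4), 6(-2t + 1)).
At (1, -3): H = diag(108, 42).
Both eigenvalues are positive, so H is positive definite: a local minimum.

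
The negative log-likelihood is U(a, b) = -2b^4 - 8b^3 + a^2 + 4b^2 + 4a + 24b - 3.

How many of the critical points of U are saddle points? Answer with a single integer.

U separates as a function of a plus a function of b, so ∇U=0 decouples.
∂U/∂a = 2(a + 2) = 0 at a ∈ {-2}; ∂U/∂b = -8(b - 1)(b + 1)(b + 3) = 0 at b ∈ {-3, -1, 1}.
The Hessian is diagonal: diag(U_aa, U_bb). Second derivatives: U_aa(-2)=2; U_bb(-3)=-64, U_bb(-1)=32, U_bb(1)=-64.
Saddle points occur where the two diagonal entries have opposite signs: (-2, -3), (-2, 1). Count: 2.

2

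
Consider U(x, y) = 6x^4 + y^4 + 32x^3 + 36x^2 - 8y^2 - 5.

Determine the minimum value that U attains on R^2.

-75

U(x,y) separates as P(x) + Q(y) − 5, so its minimum is min P + min Q − 5.
P'(x) = 24x(x + 1)(x + 3) vanishes at x ∈ {-3, -1, 0}; Q'(y) = 4y(y - 2)(y + 2) vanishes at y ∈ {-2, 0, 2}.
Local minima of P (where P''>0): P(-3)=-54, P(0)=0. Local minima of Q: Q(-2)=-16, Q(2)=-16.
So the global minimum of U is P(-3) + Q(-2) − 5 = -54 − 16 − 5 = -75, attained at (-3, -2).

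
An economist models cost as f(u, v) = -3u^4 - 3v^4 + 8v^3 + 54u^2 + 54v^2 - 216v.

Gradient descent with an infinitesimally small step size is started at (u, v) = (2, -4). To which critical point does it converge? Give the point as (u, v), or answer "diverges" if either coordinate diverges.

diverges

f is separable, so gradient descent decouples: u follows -∂f/∂u, v follows -∂f/∂v.
∂f/∂u = -12u(u - 3)(u + 3); at u=2 this is 120, so u decreases.
∂f/∂v = -12(v - 3)(v - 2)(v + 3); at v=-4 this is 504, so v decreases.
The v-coordinate has no critical point in that direction and runs off to infinity.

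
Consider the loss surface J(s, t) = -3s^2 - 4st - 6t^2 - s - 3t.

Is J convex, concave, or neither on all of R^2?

J is quadratic, so its Hessian is the constant matrix H = [[-6, -4], [-4, -12]].
det(H) = 56, tr(H) = -18.
det(H) > 0 and tr(H) < 0, so H is negative definite everywhere: concave.

concave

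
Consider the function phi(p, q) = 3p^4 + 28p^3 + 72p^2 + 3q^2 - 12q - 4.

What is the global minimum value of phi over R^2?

phi(p,q) separates as A(p) + B(q) − 4, so its minimum is min A + min B − 4.
A'(p) = 12p(p + 3)(p + 4) vanishes at p ∈ {-4, -3, 0}; B'(q) = 6q - 12 vanishes at q ∈ {2}.
Local minima of A (where A''>0): A(-4)=128, A(0)=0. Local minima of B: B(2)=-12.
So the global minimum of phi is A(0) + B(2) − 4 = 0 − 12 − 4 = -16, attained at (0, 2).

-16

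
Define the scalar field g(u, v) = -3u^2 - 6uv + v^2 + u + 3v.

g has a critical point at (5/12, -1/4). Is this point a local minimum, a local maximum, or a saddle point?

The Hessian of g is constant: H = [[-6, -6], [-6, 2]].
det(H) = (-6)·2 − (-6)² = -48.
Since det(H) < 0, H is indefinite and the critical point is a saddle point.

saddle point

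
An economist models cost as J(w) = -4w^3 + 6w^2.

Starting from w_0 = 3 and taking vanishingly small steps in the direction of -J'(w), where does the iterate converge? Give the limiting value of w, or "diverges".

diverges

J'(w) = -12w(w - 1), so J'(3) = -72.
Gradient descent moves in the -J' direction, i.e. w is increasing.
There is no critical point above w=3, and J' keeps the same sign, so the iterate runs off to +∞.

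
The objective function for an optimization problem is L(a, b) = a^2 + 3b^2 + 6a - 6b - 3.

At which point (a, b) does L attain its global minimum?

(-3, 1)

L(a,b) separates as P(a) + Q(b) − 3, so its minimum is min P + min Q − 3.
P'(a) = 2a + 6 vanishes at a ∈ {-3}; Q'(b) = 6b - 6 vanishes at b ∈ {1}.
Local minima of P (where P''>0): P(-3)=-9. Local minima of Q: Q(1)=-3.
So the global minimum of L is P(-3) + Q(1) − 3 = -9 − 3 − 3 = -15, attained at (-3, 1).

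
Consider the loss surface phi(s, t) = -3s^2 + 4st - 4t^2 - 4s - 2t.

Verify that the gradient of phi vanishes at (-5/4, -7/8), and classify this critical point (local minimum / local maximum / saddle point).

∇phi = (-6s + 4t - 4, 4s - 8t - 2); substituting (-5/4, -7/8) gives ∇phi = (0, 0), so (-5/4, -7/8) is indeed a critical point.
The Hessian of phi is constant: H = [[-6, 4], [4, -8]].
det(H) = (-6)·(-8) − 4² = 32.
det(H) > 0 and tr(H) = -14 < 0, so H is negative definite and the point is a local maximum.

local maximum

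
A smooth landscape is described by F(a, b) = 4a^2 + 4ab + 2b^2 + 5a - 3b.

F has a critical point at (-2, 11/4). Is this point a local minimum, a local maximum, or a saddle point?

local minimum

The Hessian of F is constant: H = [[8, 4], [4, 4]].
det(H) = 8·4 − 4² = 16.
det(H) > 0 and tr(H) = 12 > 0, so H is positive definite and the point is a local minimum.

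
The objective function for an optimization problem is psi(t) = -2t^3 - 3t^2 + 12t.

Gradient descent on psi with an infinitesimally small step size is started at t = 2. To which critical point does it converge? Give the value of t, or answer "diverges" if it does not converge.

diverges

psi'(t) = -6(t - 1)(t + 2), so psi'(2) = -24.
Gradient descent moves in the -psi' direction, i.e. t is increasing.
There is no critical point above t=2, and psi' keeps the same sign, so the iterate runs off to +∞.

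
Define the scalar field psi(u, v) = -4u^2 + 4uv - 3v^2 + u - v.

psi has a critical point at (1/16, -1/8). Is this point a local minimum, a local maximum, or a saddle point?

The Hessian of psi is constant: H = [[-8, 4], [4, -6]].
det(H) = (-8)·(-6) − 4² = 32.
det(H) > 0 and tr(H) = -14 < 0, so H is negative definite and the point is a local maximum.

local maximum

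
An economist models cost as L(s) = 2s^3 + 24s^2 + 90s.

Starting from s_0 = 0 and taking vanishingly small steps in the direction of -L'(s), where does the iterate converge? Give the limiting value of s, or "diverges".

-3

L'(s) = 6(s + 3)(s + 5), so L'(0) = 90.
Gradient descent moves in the -L' direction, i.e. s is decreasing.
The nearest critical point in that direction is s = -3, where L'' = 12 > 0 (a local minimum). The iterate converges there.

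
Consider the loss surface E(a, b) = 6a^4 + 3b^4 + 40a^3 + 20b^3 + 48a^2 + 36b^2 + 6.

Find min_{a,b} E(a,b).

-250

E(a,b) separates as P(a) + Q(b) + 6, so its minimum is min P + min Q + 6.
P'(a) = 24a(a + 1)(a + 4) vanishes at a ∈ {-4, -1, 0}; Q'(b) = 12b(b + 2)(b + 3) vanishes at b ∈ {-3, -2, 0}.
Local minima of P (where P''>0): P(-4)=-256, P(0)=0. Local minima of Q: Q(-3)=27, Q(0)=0.
So the global minimum of E is P(-4) + Q(0) + 6 = -256 + 0 + 6 = -250, attained at (-4, 0).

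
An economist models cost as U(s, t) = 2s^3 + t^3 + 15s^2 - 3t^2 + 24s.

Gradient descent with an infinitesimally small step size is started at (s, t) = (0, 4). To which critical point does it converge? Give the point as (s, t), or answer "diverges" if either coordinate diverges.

(-1, 2)

U is separable, so gradient descent decouples: s follows -∂U/∂s, t follows -∂U/∂t.
∂U/∂s = 6(s + 1)(s + 4); at s=0 this is 24, so s decreases.
∂U/∂t = 3t(t - 2); at t=4 this is 24, so t decreases.
s converges to its nearest critical value -1 (a local min of the s-part); t converges to 2. The iterate converges to (-1, 2).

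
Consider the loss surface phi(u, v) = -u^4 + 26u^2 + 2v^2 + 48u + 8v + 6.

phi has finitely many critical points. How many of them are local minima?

1

phi separates as a function of u plus a function of v, so ∇phi=0 decouples.
∂phi/∂u = -4(u - 4)(u + 1)(u + 3) = 0 at u ∈ {-3, -1, 4}; ∂phi/∂v = 4(v + 2) = 0 at v ∈ {-2}.
The Hessian is diagonal: diag(phi_uu, phi_vv). Second derivatives: phi_uu(-3)=-56, phi_uu(-1)=40, phi_uu(4)=-140; phi_vv(-2)=4.
Local minima occur where both diagonal entries positive: (-1, -2). Count: 1.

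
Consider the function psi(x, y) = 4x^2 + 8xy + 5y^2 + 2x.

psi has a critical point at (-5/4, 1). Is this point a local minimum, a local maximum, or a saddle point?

The Hessian of psi is constant: H = [[8, 8], [8, 10]].
det(H) = 8·10 − 8² = 16.
det(H) > 0 and tr(H) = 18 > 0, so H is positive definite and the point is a local minimum.

local minimum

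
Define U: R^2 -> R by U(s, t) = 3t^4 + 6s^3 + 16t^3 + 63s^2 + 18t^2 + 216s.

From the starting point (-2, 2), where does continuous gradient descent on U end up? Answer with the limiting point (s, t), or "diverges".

(-3, 0)

U is separable, so gradient descent decouples: s follows -∂U/∂s, t follows -∂U/∂t.
∂U/∂s = 18(s + 3)(s + 4); at s=-2 this is 36, so s decreases.
∂U/∂t = 12t(t + 1)(t + 3); at t=2 this is 360, so t decreases.
s converges to its nearest critical value -3 (a local min of the s-part); t converges to 0. The iterate converges to (-3, 0).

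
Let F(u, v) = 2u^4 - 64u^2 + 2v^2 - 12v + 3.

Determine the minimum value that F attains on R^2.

-527

F(u,v) separates as P(u) + Q(v) + 3, so its minimum is min P + min Q + 3.
P'(u) = 8u(u - 4)(u + 4) vanishes at u ∈ {-4, 0, 4}; Q'(v) = 4v - 12 vanishes at v ∈ {3}.
Local minima of P (where P''>0): P(-4)=-512, P(4)=-512. Local minima of Q: Q(3)=-18.
So the global minimum of F is P(-4) + Q(3) + 3 = -512 − 18 + 3 = -527, attained at (-4, 3).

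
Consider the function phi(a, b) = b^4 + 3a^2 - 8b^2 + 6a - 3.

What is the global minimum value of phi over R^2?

phi(a,b) separates as P(a) + Q(b) − 3, so its minimum is min P + min Q − 3.
P'(a) = 6a + 6 vanishes at a ∈ {-1}; Q'(b) = 4b(b - 2)(b + 2) vanishes at b ∈ {-2, 0, 2}.
Local minima of P (where P''>0): P(-1)=-3. Local minima of Q: Q(-2)=-16, Q(2)=-16.
So the global minimum of phi is P(-1) + Q(-2) − 3 = -3 − 16 − 3 = -22, attained at (-1, -2).

-22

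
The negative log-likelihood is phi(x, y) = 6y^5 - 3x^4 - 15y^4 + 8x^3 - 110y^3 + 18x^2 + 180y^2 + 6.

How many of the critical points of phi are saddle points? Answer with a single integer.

6

phi separates as a function of x plus a function of y, so ∇phi=0 decouples.
∂phi/∂x = -12x(x - 3)(x + 1) = 0 at x ∈ {-1, 0, 3}; ∂phi/∂y = 30y(y - 4)(y - 1)(y + 3) = 0 at y ∈ {-3, 0, 1, 4}.
The Hessian is diagonal: diag(phi_xx, phi_yy). Second derivatives: phi_xx(-1)=-48, phi_xx(0)=36, phi_xx(3)=-144; phi_yy(-3)=-2520, phi_yy(0)=360, phi_yy(1)=-360, phi_yy(4)=2520.
Saddle points occur where the two diagonal entries have opposite signs: (-1, 0), (-1, 4), (0, -3), (0, 1), (3, 0), (3, 4). Count: 6.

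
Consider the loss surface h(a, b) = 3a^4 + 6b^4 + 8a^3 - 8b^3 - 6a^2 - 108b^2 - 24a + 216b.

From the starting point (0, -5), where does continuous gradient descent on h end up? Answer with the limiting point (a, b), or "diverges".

h is separable, so gradient descent decouples: a follows -∂h/∂a, b follows -∂h/∂b.
∂h/∂a = 12(a - 1)(a + 1)(a + 2); at a=0 this is -24, so a increases.
∂h/∂b = 24(b - 3)(b - 1)(b + 3); at b=-5 this is -2304, so b increases.
a converges to its nearest critical value 1 (a local min of the a-part); b converges to -3. The iterate converges to (1, -3).

(1, -3)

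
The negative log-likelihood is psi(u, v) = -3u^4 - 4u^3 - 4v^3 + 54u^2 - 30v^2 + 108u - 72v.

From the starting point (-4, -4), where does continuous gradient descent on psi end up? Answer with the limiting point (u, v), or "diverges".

psi is separable, so gradient descent decouples: u follows -∂psi/∂u, v follows -∂psi/∂v.
∂psi/∂u = -12(u - 3)(u + 1)(u + 3); at u=-4 this is 252, so u decreases.
∂psi/∂v = -12(v + 2)(v + 3); at v=-4 this is -24, so v increases.
The u-coordinate has no critical point in that direction and runs off to infinity.

diverges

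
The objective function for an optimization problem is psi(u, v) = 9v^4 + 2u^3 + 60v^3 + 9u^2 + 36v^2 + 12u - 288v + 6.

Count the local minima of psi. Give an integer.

psi separates as a function of u plus a function of v, so ∇psi=0 decouples.
∂psi/∂u = 6(u + 1)(u + 2) = 0 at u ∈ {-2, -1}; ∂psi/∂v = 36(v - 1)(v + 2)(v + 4) = 0 at v ∈ {-4, -2, 1}.
The Hessian is diagonal: diag(psi_uu, psi_vv). Second derivatives: psi_uu(-2)=-6, psi_uu(-1)=6; psi_vv(-4)=360, psi_vv(-2)=-216, psi_vv(1)=540.
Local minima occur where both diagonal entries positive: (-1, -4), (-1, 1). Count: 2.

2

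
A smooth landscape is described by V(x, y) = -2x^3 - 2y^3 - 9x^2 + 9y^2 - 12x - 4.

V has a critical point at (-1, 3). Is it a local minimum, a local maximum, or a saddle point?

local maximum

The mixed partial ∂²V/∂x∂y is 0, so the Hessian at any point is diag(V_xx, V_yy) = diag(-6(2x + 3), 6(-2y + 3)).
At (-1, 3): H = diag(-6, -18).
Both eigenvalues are negative, so H is negative definite: a local maximum.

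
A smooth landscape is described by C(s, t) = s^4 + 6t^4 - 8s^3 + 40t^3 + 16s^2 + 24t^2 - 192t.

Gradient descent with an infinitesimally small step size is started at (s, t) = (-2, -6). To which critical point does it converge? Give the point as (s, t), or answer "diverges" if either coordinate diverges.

(0, -4)

C is separable, so gradient descent decouples: s follows -∂C/∂s, t follows -∂C/∂t.
∂C/∂s = 4s(s - 4)(s - 2); at s=-2 this is -192, so s increases.
∂C/∂t = 24(t - 1)(t + 2)(t + 4); at t=-6 this is -1344, so t increases.
s converges to its nearest critical value 0 (a local min of the s-part); t converges to -4. The iterate converges to (0, -4).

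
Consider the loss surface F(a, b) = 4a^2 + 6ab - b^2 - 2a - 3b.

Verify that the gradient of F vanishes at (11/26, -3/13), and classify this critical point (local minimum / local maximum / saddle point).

∇F = (8a + 6b - 2, 6a - 2b - 3); substituting (11/26, -3/13) gives ∇F = (0, 0), so (11/26, -3/13) is indeed a critical point.
The Hessian of F is constant: H = [[8, 6], [6, -2]].
det(H) = 8·(-2) − 6² = -52.
Since det(H) < 0, H is indefinite and the critical point is a saddle point.

saddle point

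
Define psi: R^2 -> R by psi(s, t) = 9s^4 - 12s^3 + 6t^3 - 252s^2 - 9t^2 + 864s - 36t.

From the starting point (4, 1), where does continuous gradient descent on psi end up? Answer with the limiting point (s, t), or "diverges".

(3, 2)

psi is separable, so gradient descent decouples: s follows -∂psi/∂s, t follows -∂psi/∂t.
∂psi/∂s = 36(s - 3)(s - 2)(s + 4); at s=4 this is 576, so s decreases.
∂psi/∂t = 18(t - 2)(t + 1); at t=1 this is -36, so t increases.
s converges to its nearest critical value 3 (a local min of the s-part); t converges to 2. The iterate converges to (3, 2).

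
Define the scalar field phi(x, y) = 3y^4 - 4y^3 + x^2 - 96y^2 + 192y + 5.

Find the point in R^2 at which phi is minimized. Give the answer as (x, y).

(0, -4)

phi(x,y) separates as P(x) + Q(y) + 5, so its minimum is min P + min Q + 5.
P'(x) = 2x vanishes at x ∈ {0}; Q'(y) = 12(y - 4)(y - 1)(y + 4) vanishes at y ∈ {-4, 1, 4}.
Local minima of P (where P''>0): P(0)=0. Local minima of Q: Q(-4)=-1280, Q(4)=-256.
So the global minimum of phi is P(0) + Q(-4) + 5 = 0 − 1280 + 5 = -1275, attained at (0, -4).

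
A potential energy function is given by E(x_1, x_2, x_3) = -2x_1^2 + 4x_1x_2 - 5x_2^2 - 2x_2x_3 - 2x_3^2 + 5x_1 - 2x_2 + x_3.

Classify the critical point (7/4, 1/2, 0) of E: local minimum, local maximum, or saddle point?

local maximum

The Hessian is constant: H = [[-4, 4, 0], [4, -10, -2], [0, -2, -4]].
Leading principal minors: Δ₁ = -4, Δ₂ = 24, Δ₃ = -80.
The minors alternate sign starting negative (−, +, −), so H is negative definite: a local maximum.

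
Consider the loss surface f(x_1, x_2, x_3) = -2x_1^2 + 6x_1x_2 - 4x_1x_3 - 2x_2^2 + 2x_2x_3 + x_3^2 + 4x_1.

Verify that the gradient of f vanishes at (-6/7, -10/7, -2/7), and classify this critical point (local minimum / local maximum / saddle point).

saddle point

∇f = (-4x_1 + 6x_2 - 4x_3 + 4, 6x_1 - 4x_2 + 2x_3, -4x_1 + 2x_2 + 2x_3); substituting (-6/7, -10/7, -2/7) gives ∇f = (0, 0, 0), so (-6/7, -10/7, -2/7) is indeed a critical point.
The Hessian is constant: H = [[-4, 6, -4], [6, -4, 2], [-4, 2, 2]].
Leading principal minors: Δ₁ = -4, Δ₂ = -20, Δ₃ = -56.
The minors fit neither the all-positive nor the alternating-sign pattern, so H is indefinite: a saddle point.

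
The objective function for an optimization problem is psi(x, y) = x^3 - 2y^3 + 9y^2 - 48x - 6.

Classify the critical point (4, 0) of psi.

The mixed partial ∂²psi/∂x∂y is 0, so the Hessian at any point is diag(psi_xx, psi_yy) = diag(6x, 6(-2y + 3)).
At (4, 0): H = diag(24, 18).
Both eigenvalues are positive, so H is positive definite: a local minimum.

local minimum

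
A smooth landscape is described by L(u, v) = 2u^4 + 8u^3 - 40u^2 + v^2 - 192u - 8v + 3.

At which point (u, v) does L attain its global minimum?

L(u,v) separates as P(u) + Q(v) + 3, so its minimum is min P + min Q + 3.
P'(u) = 8(u - 3)(u + 2)(u + 4) vanishes at u ∈ {-4, -2, 3}; Q'(v) = 2v - 8 vanishes at v ∈ {4}.
Local minima of P (where P''>0): P(-4)=128, P(3)=-558. Local minima of Q: Q(4)=-16.
So the global minimum of L is P(3) + Q(4) + 3 = -558 − 16 + 3 = -571, attained at (3, 4).

(3, 4)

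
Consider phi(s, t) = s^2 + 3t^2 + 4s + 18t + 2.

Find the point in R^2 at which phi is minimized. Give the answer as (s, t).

(-2, -3)

phi(s,t) separates as P(s) + Q(t) + 2, so its minimum is min P + min Q + 2.
P'(s) = 2s + 4 vanishes at s ∈ {-2}; Q'(t) = 6(t + 3) vanishes at t ∈ {-3}.
Local minima of P (where P''>0): P(-2)=-4. Local minima of Q: Q(-3)=-27.
So the global minimum of phi is P(-2) + Q(-3) + 2 = -4 − 27 + 2 = -29, attained at (-2, -3).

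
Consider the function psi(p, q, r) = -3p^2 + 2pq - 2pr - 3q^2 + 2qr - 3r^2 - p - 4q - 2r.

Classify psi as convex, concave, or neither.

psi is quadratic, so its Hessian is the constant matrix H = [[-6, 2, -2], [2, -6, 2], [-2, 2, -6]].
Leading principal minors: -6, 32, -160.
Signs alternate −, +, − ⇒ H ≺ 0 ⇒ concave.

concave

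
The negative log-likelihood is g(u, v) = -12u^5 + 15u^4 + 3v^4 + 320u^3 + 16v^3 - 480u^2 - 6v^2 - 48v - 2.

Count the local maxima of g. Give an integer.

2

g separates as a function of u plus a function of v, so ∇g=0 decouples.
∂g/∂u = -60u(u - 4)(u - 1)(u + 4) = 0 at u ∈ {-4, 0, 1, 4}; ∂g/∂v = 12(v - 1)(v + 1)(v + 4) = 0 at v ∈ {-4, -1, 1}.
The Hessian is diagonal: diag(g_uu, g_vv). Second derivatives: g_uu(-4)=9600, g_uu(0)=-960, g_uu(1)=900, g_uu(4)=-5760; g_vv(-4)=180, g_vv(-1)=-72, g_vv(1)=120.
Local maxima occur where both diagonal entries negative: (0, -1), (4, -1). Count: 2.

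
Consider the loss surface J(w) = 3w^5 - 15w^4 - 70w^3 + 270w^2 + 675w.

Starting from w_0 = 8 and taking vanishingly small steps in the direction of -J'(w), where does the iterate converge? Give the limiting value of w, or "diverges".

5

J'(w) = 15(w - 5)(w - 3)(w + 1)(w + 3), so J'(8) = 22275.
Gradient descent moves in the -J' direction, i.e. w is decreasing.
The nearest critical point in that direction is w = 5, where J'' = 1440 > 0 (a local minimum). The iterate converges there.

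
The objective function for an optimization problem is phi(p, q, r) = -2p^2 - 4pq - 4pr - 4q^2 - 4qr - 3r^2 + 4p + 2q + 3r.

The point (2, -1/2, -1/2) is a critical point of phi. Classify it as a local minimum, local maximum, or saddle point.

local maximum

The Hessian is constant: H = [[-4, -4, -4], [-4, -8, -4], [-4, -4, -6]].
Leading principal minors: Δ₁ = -4, Δ₂ = 16, Δ₃ = -32.
The minors alternate sign starting negative (−, +, −), so H is negative definite: a local maximum.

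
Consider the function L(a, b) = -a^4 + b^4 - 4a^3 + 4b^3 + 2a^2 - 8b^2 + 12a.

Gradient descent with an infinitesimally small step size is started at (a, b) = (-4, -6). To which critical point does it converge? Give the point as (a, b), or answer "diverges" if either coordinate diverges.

diverges

L is separable, so gradient descent decouples: a follows -∂L/∂a, b follows -∂L/∂b.
∂L/∂a = -4(a - 1)(a + 1)(a + 3); at a=-4 this is 60, so a decreases.
∂L/∂b = 4b(b - 1)(b + 4); at b=-6 this is -336, so b increases.
The a-coordinate has no critical point in that direction and runs off to infinity.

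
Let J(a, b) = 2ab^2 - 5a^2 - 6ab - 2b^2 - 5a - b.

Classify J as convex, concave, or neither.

neither

The term 2ab^2 is cubic, so the Hessian is not constant.
∂²J/∂b² = 4a - 4, which takes both signs as a varies (negative for sufficiently negative a). A diagonal entry of the Hessian changing sign means the Hessian is neither positive- nor negative-semidefinite on all of R^2.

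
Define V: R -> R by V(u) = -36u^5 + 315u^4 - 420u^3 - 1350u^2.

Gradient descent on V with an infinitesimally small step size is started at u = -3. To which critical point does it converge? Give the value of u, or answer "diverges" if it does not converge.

-1

V'(u) = -180u(u - 5)(u - 3)(u + 1), so V'(-3) = -51840.
Gradient descent moves in the -V' direction, i.e. u is increasing.
The nearest critical point in that direction is u = -1, where V'' = 4320 > 0 (a local minimum). The iterate converges there.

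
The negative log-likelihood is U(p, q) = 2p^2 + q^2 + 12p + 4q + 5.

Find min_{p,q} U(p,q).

U(p,q) separates as A(p) + B(q) + 5, so its minimum is min A + min B + 5.
A'(p) = 4p + 12 vanishes at p ∈ {-3}; B'(q) = 2q + 4 vanishes at q ∈ {-2}.
Local minima of A (where A''>0): A(-3)=-18. Local minima of B: B(-2)=-4.
So the global minimum of U is A(-3) + B(-2) + 5 = -18 − 4 + 5 = -17, attained at (-3, -2).

-17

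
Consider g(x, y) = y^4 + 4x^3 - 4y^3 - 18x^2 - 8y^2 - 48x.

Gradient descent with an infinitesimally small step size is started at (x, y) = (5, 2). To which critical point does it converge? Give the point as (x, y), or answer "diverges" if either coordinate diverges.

g is separable, so gradient descent decouples: x follows -∂g/∂x, y follows -∂g/∂y.
∂g/∂x = 12(x - 4)(x + 1); at x=5 this is 72, so x decreases.
∂g/∂y = 4y(y - 4)(y + 1); at y=2 this is -48, so y increases.
x converges to its nearest critical value 4 (a local min of the x-part); y converges to 4. The iterate converges to (4, 4).

(4, 4)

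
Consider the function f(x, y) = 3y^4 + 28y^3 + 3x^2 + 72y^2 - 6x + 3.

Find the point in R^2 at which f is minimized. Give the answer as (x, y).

(1, 0)

f(x,y) separates as P(x) + Q(y) + 3, so its minimum is min P + min Q + 3.
P'(x) = 6x - 6 vanishes at x ∈ {1}; Q'(y) = 12y(y + 3)(y + 4) vanishes at y ∈ {-4, -3, 0}.
Local minima of P (where P''>0): P(1)=-3. Local minima of Q: Q(-4)=128, Q(0)=0.
So the global minimum of f is P(1) + Q(0) + 3 = -3 + 0 + 3 = 0, attained at (1, 0).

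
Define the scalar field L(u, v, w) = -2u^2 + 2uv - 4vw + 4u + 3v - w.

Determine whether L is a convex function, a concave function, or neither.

neither

L is quadratic, so its Hessian is the constant matrix H = [[-4, 2, 0], [2, 0, -4], [0, -4, 0]].
Leading principal minors: -4, -4, 64.
Neither pattern holds ⇒ H is indefinite ⇒ neither convex nor concave.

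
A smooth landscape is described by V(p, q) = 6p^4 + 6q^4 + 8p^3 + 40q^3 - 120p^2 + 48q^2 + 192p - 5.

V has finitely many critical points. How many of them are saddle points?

V separates as a function of p plus a function of q, so ∇V=0 decouples.
∂V/∂p = 24(p - 2)(p - 1)(p + 4) = 0 at p ∈ {-4, 1, 2}; ∂V/∂q = 24q(q + 1)(q + 4) = 0 at q ∈ {-4, -1, 0}.
The Hessian is diagonal: diag(V_pp, V_qq). Second derivatives: V_pp(-4)=720, V_pp(1)=-120, V_pp(2)=144; V_qq(-4)=288, V_qq(-1)=-72, V_qq(0)=96.
Saddle points occur where the two diagonal entries have opposite signs: (-4, -1), (1, -4), (1, 0), (2, -1). Count: 4.

4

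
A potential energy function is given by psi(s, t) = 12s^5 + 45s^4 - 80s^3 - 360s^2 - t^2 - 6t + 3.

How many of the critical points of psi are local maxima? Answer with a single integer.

psi separates as a function of s plus a function of t, so ∇psi=0 decouples.
∂psi/∂s = 60s(s - 2)(s + 2)(s + 3) = 0 at s ∈ {-3, -2, 0, 2}; ∂psi/∂t = -2(t + 3) = 0 at t ∈ {-3}.
The Hessian is diagonal: diag(psi_ss, psi_tt). Second derivatives: psi_ss(-3)=-900, psi_ss(-2)=480, psi_ss(0)=-720, psi_ss(2)=2400; psi_tt(-3)=-2.
Local maxima occur where both diagonal entries negative: (-3, -3), (0, -3). Count: 2.

2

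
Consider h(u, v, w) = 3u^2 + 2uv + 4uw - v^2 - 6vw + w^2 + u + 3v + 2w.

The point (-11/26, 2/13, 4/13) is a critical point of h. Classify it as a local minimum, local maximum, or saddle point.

The Hessian is constant: H = [[6, 2, 4], [2, -2, -6], [4, -6, 2]].
Leading principal minors: Δ₁ = 6, Δ₂ = -16, Δ₃ = -312.
The minors fit neither the all-positive nor the alternating-sign pattern, so H is indefinite: a saddle point.

saddle point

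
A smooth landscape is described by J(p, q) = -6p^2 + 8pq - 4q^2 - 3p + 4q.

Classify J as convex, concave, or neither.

concave

J is quadratic, so its Hessian is the constant matrix H = [[-12, 8], [8, -8]].
det(H) = 32, tr(H) = -20.
det(H) > 0 and tr(H) < 0, so H is negative definite everywhere: concave.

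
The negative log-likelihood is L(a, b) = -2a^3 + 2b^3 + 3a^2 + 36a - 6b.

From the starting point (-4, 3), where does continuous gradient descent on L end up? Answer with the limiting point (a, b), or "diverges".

(-2, 1)

L is separable, so gradient descent decouples: a follows -∂L/∂a, b follows -∂L/∂b.
∂L/∂a = -6(a - 3)(a + 2); at a=-4 this is -84, so a increases.
∂L/∂b = 6(b - 1)(b + 1); at b=3 this is 48, so b decreases.
a converges to its nearest critical value -2 (a local min of the a-part); b converges to 1. The iterate converges to (-2, 1).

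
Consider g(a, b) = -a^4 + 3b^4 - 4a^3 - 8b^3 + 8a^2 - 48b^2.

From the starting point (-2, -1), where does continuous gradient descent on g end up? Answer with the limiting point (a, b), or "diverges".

(0, -2)

g is separable, so gradient descent decouples: a follows -∂g/∂a, b follows -∂g/∂b.
∂g/∂a = -4a(a - 1)(a + 4); at a=-2 this is -48, so a increases.
∂g/∂b = 12b(b - 4)(b + 2); at b=-1 this is 60, so b decreases.
a converges to its nearest critical value 0 (a local min of the a-part); b converges to -2. The iterate converges to (0, -2).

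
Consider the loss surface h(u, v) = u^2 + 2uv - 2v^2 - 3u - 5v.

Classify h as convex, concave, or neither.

h is quadratic, so its Hessian is the constant matrix H = [[2, 2], [2, -4]].
det(H) = -12, tr(H) = -2.
det(H) < 0, so H is indefinite: neither convex nor concave.

neither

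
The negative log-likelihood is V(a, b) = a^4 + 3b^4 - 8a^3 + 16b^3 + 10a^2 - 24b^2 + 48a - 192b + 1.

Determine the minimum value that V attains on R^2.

V(a,b) separates as P(a) + Q(b) + 1, so its minimum is min P + min Q + 1.
P'(a) = 4(a - 4)(a - 3)(a + 1) vanishes at a ∈ {-1, 3, 4}; Q'(b) = 12(b - 2)(b + 2)(b + 4) vanishes at b ∈ {-4, -2, 2}.
Local minima of P (where P''>0): P(-1)=-29, P(4)=96. Local minima of Q: Q(-4)=128, Q(2)=-304.
So the global minimum of V is P(-1) + Q(2) + 1 = -29 − 304 + 1 = -332, attained at (-1, 2).

-332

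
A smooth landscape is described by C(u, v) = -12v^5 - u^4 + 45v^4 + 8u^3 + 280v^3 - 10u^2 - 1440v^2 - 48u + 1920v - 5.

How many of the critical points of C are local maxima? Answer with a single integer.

C separates as a function of u plus a function of v, so ∇C=0 decouples.
∂C/∂u = -4(u - 4)(u - 3)(u + 1) = 0 at u ∈ {-1, 3, 4}; ∂C/∂v = -60(v - 4)(v - 2)(v - 1)(v + 4) = 0 at v ∈ {-4, 1, 2, 4}.
The Hessian is diagonal: diag(C_uu, C_vv). Second derivatives: C_uu(-1)=-80, C_uu(3)=16, C_uu(4)=-20; C_vv(-4)=14400, C_vv(1)=-900, C_vv(2)=720, C_vv(4)=-2880.
Local maxima occur where both diagonal entries negative: (-1, 1), (-1, 4), (4, 1), (4, 4). Count: 4.

4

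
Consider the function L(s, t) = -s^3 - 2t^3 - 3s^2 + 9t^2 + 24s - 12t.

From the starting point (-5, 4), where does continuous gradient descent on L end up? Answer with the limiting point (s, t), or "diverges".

diverges

L is separable, so gradient descent decouples: s follows -∂L/∂s, t follows -∂L/∂t.
∂L/∂s = -3(s - 2)(s + 4); at s=-5 this is -21, so s increases.
∂L/∂t = -6(t - 2)(t - 1); at t=4 this is -36, so t increases.
The t-coordinate has no critical point in that direction and runs off to infinity.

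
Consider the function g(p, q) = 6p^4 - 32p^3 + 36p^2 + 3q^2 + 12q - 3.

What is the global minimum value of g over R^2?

g(p,q) separates as A(p) + B(q) − 3, so its minimum is min A + min B − 3.
A'(p) = 24p(p - 3)(p - 1) vanishes at p ∈ {0, 1, 3}; B'(q) = 6q + 12 vanishes at q ∈ {-2}.
Local minima of A (where A''>0): A(0)=0, A(3)=-54. Local minima of B: B(-2)=-12.
So the global minimum of g is A(3) + B(-2) − 3 = -54 − 12 − 3 = -69, attained at (3, -2).

-69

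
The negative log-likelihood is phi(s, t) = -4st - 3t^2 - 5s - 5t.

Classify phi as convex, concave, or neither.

phi is quadratic, so its Hessian is the constant matrix H = [[0, -4], [-4, -6]].
det(H) = -16, tr(H) = -6.
det(H) < 0, so H is indefinite: neither convex nor concave.

neither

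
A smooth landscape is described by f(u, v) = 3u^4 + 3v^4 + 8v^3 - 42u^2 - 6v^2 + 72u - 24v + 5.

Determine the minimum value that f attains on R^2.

-365

f(u,v) separates as P(u) + Q(v) + 5, so its minimum is min P + min Q + 5.
P'(u) = 12(u - 2)(u - 1)(u + 3) vanishes at u ∈ {-3, 1, 2}; Q'(v) = 12(v - 1)(v + 1)(v + 2) vanishes at v ∈ {-2, -1, 1}.
Local minima of P (where P''>0): P(-3)=-351, P(2)=24. Local minima of Q: Q(-2)=8, Q(1)=-19.
So the global minimum of f is P(-3) + Q(1) + 5 = -351 − 19 + 5 = -365, attained at (-3, 1).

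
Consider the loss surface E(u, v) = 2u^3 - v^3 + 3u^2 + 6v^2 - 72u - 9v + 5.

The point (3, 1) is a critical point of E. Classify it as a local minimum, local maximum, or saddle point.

local minimum

The mixed partial ∂²E/∂u∂v is 0, so the Hessian at any point is diag(E_uu, E_vv) = diag(6(2u + 1), 6(-v + 2)).
At (3, 1): H = diag(42, 6).
Both eigenvalues are positive, so H is positive definite: a local minimum.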